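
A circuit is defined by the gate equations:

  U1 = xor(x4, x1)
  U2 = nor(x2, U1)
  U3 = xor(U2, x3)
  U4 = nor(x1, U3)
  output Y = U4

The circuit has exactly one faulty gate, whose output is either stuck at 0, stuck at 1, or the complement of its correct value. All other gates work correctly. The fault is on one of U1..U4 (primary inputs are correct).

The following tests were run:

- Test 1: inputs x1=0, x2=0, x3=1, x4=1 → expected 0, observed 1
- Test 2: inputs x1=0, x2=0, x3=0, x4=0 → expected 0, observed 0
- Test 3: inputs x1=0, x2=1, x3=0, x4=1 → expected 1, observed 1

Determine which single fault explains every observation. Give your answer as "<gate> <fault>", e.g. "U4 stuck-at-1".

U1 stuck-at-0

Fault-free values for test 1 (x1=0, x2=0, x3=1, x4=1): U1=1, U2=0, U3=1, U4=0, giving Y=0. Observed 1.
Test 1: faults giving observed 1 are {U1 stuck-at-0, U1 inverted output, U2 stuck-at-1, U2 inverted output, U3 stuck-at-0, U3 inverted output, U4 stuck-at-1, U4 inverted output}.
Test 2 (x1=0, x2=0, x3=0, x4=0): fault-free U1=0, U2=1, U3=1, U4=0 → 0; observed 0. Eliminates U1 inverted output, U2 inverted output, U3 stuck-at-0, U3 inverted output, U4 stuck-at-1, U4 inverted output.
Test 3 (x1=0, x2=1, x3=0, x4=1): fault-free U1=1, U2=0, U3=0, U4=1 → 1; observed 1. Eliminates U2 stuck-at-1.
Only U1 stuck-at-0 is consistent with every test.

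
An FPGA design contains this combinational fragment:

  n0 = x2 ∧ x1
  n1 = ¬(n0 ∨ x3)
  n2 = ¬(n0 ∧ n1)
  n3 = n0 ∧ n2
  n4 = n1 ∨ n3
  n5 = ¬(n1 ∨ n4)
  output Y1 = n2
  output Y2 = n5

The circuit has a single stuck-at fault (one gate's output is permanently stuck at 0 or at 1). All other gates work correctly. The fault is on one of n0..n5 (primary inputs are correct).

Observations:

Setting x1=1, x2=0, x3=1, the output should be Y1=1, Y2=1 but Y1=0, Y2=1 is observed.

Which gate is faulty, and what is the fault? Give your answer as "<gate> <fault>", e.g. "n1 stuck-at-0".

n2 stuck-at-0

Fault-free values for test 1 (x1=1, x2=0, x3=1): n0=0, n1=0, n2=1, n3=0, n4=0, n5=1, giving Y1=1, Y2=1. Observed Y1=0, Y2=1.
Test 1: faults giving observed Y1=0, Y2=1 are {n2 stuck-at-0}.
Only n2 stuck-at-0 is consistent with every test.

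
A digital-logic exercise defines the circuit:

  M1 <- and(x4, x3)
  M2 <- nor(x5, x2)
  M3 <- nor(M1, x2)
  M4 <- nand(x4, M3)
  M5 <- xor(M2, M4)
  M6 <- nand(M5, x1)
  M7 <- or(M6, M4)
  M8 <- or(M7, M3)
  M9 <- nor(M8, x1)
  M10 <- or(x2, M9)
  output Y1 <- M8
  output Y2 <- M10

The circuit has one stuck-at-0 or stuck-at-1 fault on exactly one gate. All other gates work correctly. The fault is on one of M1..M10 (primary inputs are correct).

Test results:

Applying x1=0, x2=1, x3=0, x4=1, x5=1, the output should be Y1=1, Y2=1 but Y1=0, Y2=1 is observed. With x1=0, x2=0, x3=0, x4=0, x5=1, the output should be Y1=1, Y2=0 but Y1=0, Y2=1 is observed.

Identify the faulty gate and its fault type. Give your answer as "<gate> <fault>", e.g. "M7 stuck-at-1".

Fault-free values for test 1 (x1=0, x2=1, x3=0, x4=1, x5=1): M1=0, M2=0, M3=0, M4=1, M5=1, M6=1, M7=1, M8=1, M9=0, M10=1, giving Y1=1, Y2=1. Observed Y1=0, Y2=1.
Test 1: faults giving observed Y1=0, Y2=1 are {M7 stuck-at-0, M8 stuck-at-0}.
Test 2 (x1=0, x2=0, x3=0, x4=0, x5=1): fault-free M1=0, M2=0, M3=1, M4=1, M5=1, M6=1, M7=1, M8=1, M9=0, M10=0 → Y1=1, Y2=0; observed Y1=0, Y2=1. Eliminates M7 stuck-at-0.
Only M8 stuck-at-0 is consistent with every test.

M8 stuck-at-0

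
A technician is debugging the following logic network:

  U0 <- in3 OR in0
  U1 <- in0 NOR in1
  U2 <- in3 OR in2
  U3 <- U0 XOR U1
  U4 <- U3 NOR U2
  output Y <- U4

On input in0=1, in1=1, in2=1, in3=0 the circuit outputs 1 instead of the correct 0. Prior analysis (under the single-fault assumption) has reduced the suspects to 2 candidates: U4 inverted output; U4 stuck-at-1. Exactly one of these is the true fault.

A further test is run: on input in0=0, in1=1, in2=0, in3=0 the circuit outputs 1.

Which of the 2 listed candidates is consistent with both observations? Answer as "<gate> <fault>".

U4 stuck-at-1

Evaluate each candidate on input in0=0, in1=1, in2=0, in3=0:
  U4 inverted output: U0=0, U1=0, U2=0, U3=0, U4=0 [inverted output] → 0 — eliminated
  U4 stuck-at-1: U0=0, U1=0, U2=0, U3=0, U4=1 [stuck-at-1] → 1 — matches
Only U4 stuck-at-1 reproduces the observed 1.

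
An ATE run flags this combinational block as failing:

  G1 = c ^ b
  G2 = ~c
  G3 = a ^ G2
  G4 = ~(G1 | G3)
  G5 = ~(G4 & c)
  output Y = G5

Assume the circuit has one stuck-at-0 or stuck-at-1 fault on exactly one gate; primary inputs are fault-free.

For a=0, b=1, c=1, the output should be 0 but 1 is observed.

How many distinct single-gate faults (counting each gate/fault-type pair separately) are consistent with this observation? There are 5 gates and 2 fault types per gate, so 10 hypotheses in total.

5

Fault-free: G1=0, G2=0, G3=0, G4=1, G5=0 → 0. Observed 1.
  G1 stuck-at-0: output 0 ✗
  G1 stuck-at-1: output 1 ✓
  G2 stuck-at-0: output 0 ✗
  G2 stuck-at-1: output 1 ✓
  G3 stuck-at-0: output 0 ✗
  G3 stuck-at-1: output 1 ✓
  G4 stuck-at-0: output 1 ✓
  G4 stuck-at-1: output 0 ✗
  G5 stuck-at-0: output 0 ✗
  G5 stuck-at-1: output 1 ✓
Consistent faults: {G1 stuck-at-1, G2 stuck-at-1, G3 stuck-at-1, G4 stuck-at-0, G5 stuck-at-1} — 5 in all.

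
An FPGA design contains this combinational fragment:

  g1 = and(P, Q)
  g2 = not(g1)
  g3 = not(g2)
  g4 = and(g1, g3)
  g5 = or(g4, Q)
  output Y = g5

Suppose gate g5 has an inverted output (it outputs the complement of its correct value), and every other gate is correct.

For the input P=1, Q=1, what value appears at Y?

0

Propagate with g5 forced: g1=1, g2=0, g3=1, g4=1, g5=0 [inverted output].
So Y = 0. (Without the fault it would be 1.)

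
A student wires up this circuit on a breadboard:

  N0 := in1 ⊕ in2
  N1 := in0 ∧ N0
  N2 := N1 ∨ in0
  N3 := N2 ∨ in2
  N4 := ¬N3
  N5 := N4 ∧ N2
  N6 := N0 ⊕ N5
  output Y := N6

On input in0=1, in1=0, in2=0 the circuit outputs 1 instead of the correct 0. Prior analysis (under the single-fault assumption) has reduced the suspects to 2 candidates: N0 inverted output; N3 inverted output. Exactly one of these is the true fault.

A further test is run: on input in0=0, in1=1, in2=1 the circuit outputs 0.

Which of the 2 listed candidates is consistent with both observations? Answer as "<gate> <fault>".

Evaluate each candidate on input in0=0, in1=1, in2=1:
  N0 inverted output: N0=1 [inverted output], N1=0, N2=0, N3=1, N4=0, N5=0, N6=1 → 1 — eliminated
  N3 inverted output: N0=0, N1=0, N2=0, N3=0 [inverted output], N4=1, N5=0, N6=0 → 0 — matches
Only N3 inverted output reproduces the observed 0.

N3 inverted output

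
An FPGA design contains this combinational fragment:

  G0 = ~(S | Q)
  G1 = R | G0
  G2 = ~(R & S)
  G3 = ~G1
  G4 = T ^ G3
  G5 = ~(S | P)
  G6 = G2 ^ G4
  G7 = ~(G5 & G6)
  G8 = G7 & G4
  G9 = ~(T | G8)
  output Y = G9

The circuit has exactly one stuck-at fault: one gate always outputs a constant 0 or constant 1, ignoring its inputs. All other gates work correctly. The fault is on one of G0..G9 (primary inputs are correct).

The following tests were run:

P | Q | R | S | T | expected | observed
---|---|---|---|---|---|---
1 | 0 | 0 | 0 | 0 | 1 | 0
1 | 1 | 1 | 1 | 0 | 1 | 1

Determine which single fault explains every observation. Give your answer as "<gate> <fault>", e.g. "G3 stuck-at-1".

G0 stuck-at-0

Fault-free values for test 1 (P=1, Q=0, R=0, S=0, T=0): G0=1, G1=1, G2=1, G3=0, G4=0, G5=0, G6=1, G7=1, G8=0, G9=1, giving Y=1. Observed 0.
Test 1: faults giving observed 0 are {G0 stuck-at-0, G1 stuck-at-0, G3 stuck-at-1, G4 stuck-at-1, G8 stuck-at-1, G9 stuck-at-0}.
Test 2 (P=1, Q=1, R=1, S=1, T=0): fault-free G0=0, G1=1, G2=0, G3=0, G4=0, G5=0, G6=0, G7=1, G8=0, G9=1 → 1; observed 1. Eliminates G1 stuck-at-0, G3 stuck-at-1, G4 stuck-at-1, G8 stuck-at-1, G9 stuck-at-0.
Only G0 stuck-at-0 is consistent with every test.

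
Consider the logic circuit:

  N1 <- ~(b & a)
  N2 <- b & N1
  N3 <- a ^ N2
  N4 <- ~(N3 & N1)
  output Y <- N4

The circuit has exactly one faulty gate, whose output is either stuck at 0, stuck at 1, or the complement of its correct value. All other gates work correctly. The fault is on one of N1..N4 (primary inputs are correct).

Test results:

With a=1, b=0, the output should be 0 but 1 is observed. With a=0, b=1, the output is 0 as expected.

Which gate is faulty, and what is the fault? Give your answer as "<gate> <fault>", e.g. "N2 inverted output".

N2 stuck-at-1

Fault-free values for test 1 (a=1, b=0): N1=1, N2=0, N3=1, N4=0, giving Y=0. Observed 1.
Test 1: faults giving observed 1 are {N1 stuck-at-0, N1 inverted output, N2 stuck-at-1, N2 inverted output, N3 stuck-at-0, N3 inverted output, N4 stuck-at-1, N4 inverted output}.
Test 2 (a=0, b=1): fault-free N1=1, N2=1, N3=1, N4=0 → 0; observed 0. Eliminates N1 stuck-at-0, N1 inverted output, N2 inverted output, N3 stuck-at-0, N3 inverted output, N4 stuck-at-1, N4 inverted output.
Only N2 stuck-at-1 is consistent with every test.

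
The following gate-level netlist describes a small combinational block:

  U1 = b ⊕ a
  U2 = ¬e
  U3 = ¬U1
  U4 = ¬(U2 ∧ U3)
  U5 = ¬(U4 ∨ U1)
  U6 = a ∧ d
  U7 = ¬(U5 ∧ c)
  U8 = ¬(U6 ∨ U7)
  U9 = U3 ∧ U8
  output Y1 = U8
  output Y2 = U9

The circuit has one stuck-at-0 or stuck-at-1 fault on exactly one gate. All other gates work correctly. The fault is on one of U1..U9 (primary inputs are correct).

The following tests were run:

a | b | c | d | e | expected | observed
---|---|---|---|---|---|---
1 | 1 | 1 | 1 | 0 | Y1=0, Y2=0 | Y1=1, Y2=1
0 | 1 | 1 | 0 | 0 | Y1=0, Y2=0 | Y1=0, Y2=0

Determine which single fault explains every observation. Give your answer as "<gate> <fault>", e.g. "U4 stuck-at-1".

Fault-free values for test 1 (a=1, b=1, c=1, d=1, e=0): U1=0, U2=1, U3=1, U4=0, U5=1, U6=1, U7=0, U8=0, U9=0, giving Y1=0, Y2=0. Observed Y1=1, Y2=1.
Test 1: faults giving observed Y1=1, Y2=1 are {U6 stuck-at-0, U8 stuck-at-1}.
Test 2 (a=0, b=1, c=1, d=0, e=0): fault-free U1=1, U2=1, U3=0, U4=1, U5=0, U6=0, U7=1, U8=0, U9=0 → Y1=0, Y2=0; observed Y1=0, Y2=0. Eliminates U8 stuck-at-1.
Only U6 stuck-at-0 is consistent with every test.

U6 stuck-at-0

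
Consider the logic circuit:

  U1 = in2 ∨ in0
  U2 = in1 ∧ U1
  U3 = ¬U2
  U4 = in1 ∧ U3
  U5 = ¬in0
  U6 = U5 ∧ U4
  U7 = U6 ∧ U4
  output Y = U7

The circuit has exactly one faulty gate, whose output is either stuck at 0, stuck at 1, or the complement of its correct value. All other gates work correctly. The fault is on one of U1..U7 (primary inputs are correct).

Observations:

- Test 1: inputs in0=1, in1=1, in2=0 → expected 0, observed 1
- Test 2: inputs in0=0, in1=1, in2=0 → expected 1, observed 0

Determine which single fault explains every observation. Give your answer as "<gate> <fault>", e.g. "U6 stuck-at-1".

Fault-free values for test 1 (in0=1, in1=1, in2=0): U1=1, U2=1, U3=0, U4=0, U5=0, U6=0, U7=0, giving Y=0. Observed 1.
Test 1: faults giving observed 1 are {U7 stuck-at-1, U7 inverted output}.
Test 2 (in0=0, in1=1, in2=0): fault-free U1=0, U2=0, U3=1, U4=1, U5=1, U6=1, U7=1 → 1; observed 0. Eliminates U7 stuck-at-1.
Only U7 inverted output is consistent with every test.

U7 inverted output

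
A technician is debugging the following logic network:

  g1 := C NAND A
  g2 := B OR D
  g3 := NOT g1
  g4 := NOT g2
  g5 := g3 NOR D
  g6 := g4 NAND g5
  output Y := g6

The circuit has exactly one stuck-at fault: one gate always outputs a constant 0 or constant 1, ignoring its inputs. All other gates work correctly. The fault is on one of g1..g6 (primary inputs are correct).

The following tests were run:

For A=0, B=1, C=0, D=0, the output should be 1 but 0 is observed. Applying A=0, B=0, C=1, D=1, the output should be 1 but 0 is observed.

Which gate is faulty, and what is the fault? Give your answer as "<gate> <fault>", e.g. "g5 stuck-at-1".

g6 stuck-at-0

Fault-free values for test 1 (A=0, B=1, C=0, D=0): g1=1, g2=1, g3=0, g4=0, g5=1, g6=1, giving Y=1. Observed 0.
Test 1: faults giving observed 0 are {g2 stuck-at-0, g4 stuck-at-1, g6 stuck-at-0}.
Test 2 (A=0, B=0, C=1, D=1): fault-free g1=1, g2=1, g3=0, g4=0, g5=0, g6=1 → 1; observed 0. Eliminates g2 stuck-at-0, g4 stuck-at-1.
Only g6 stuck-at-0 is consistent with every test.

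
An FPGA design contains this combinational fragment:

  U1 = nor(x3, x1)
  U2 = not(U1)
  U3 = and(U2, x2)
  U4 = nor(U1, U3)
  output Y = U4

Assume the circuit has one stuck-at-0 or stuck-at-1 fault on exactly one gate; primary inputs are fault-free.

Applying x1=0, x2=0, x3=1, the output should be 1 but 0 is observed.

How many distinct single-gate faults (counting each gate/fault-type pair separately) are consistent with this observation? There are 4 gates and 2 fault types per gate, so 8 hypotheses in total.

Fault-free: U1=0, U2=1, U3=0, U4=1 → 1. Observed 0.
  U1 stuck-at-0: output 1 ✗
  U1 stuck-at-1: output 0 ✓
  U2 stuck-at-0: output 1 ✗
  U2 stuck-at-1: output 1 ✗
  U3 stuck-at-0: output 1 ✗
  U3 stuck-at-1: output 0 ✓
  U4 stuck-at-0: output 0 ✓
  U4 stuck-at-1: output 1 ✗
Consistent faults: {U1 stuck-at-1, U3 stuck-at-1, U4 stuck-at-0} — 3 in all.

3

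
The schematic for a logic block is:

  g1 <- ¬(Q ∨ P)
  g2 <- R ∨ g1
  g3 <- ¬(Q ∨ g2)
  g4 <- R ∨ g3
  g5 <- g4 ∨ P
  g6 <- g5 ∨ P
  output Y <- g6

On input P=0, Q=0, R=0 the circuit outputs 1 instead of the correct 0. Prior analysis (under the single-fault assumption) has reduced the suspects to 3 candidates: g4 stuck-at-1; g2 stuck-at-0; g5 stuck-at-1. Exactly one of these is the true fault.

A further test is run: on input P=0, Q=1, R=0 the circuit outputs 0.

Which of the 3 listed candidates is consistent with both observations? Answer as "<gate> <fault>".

g2 stuck-at-0

Evaluate each candidate on input P=0, Q=1, R=0:
  g4 stuck-at-1: g1=0, g2=0, g3=0, g4=1 [stuck-at-1], g5=1, g6=1 → 1 — eliminated
  g2 stuck-at-0: g1=0, g2=0 [stuck-at-0], g3=0, g4=0, g5=0, g6=0 → 0 — matches
  g5 stuck-at-1: g1=0, g2=0, g3=0, g4=0, g5=1 [stuck-at-1], g6=1 → 1 — eliminated
Only g2 stuck-at-0 reproduces the observed 0.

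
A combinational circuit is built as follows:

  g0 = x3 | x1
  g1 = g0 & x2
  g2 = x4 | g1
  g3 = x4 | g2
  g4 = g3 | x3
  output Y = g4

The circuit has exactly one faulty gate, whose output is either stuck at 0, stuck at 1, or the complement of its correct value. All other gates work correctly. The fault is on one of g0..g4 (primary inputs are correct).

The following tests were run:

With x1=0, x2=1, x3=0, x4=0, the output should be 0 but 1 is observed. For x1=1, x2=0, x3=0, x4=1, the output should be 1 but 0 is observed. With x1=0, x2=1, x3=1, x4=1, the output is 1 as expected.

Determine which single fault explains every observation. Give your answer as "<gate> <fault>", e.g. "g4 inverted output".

Fault-free values for test 1 (x1=0, x2=1, x3=0, x4=0): g0=0, g1=0, g2=0, g3=0, g4=0, giving Y=0. Observed 1.
Test 1: faults giving observed 1 are {g0 stuck-at-1, g0 inverted output, g1 stuck-at-1, g1 inverted output, g2 stuck-at-1, g2 inverted output, g3 stuck-at-1, g3 inverted output, g4 stuck-at-1, g4 inverted output}.
Test 2 (x1=1, x2=0, x3=0, x4=1): fault-free g0=1, g1=0, g2=1, g3=1, g4=1 → 1; observed 0. Eliminates g0 stuck-at-1, g0 inverted output, g1 stuck-at-1, g1 inverted output, g2 stuck-at-1, g2 inverted output, g3 stuck-at-1, g4 stuck-at-1.
Test 3 (x1=0, x2=1, x3=1, x4=1): fault-free g0=1, g1=1, g2=1, g3=1, g4=1 → 1; observed 1. Eliminates g4 inverted output.
Only g3 inverted output is consistent with every test.

g3 inverted output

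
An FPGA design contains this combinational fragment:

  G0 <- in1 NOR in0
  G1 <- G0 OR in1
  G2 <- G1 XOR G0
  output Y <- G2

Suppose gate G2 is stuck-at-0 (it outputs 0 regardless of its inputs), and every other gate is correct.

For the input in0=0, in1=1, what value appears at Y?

Propagate with G2 forced: G0=0, G1=1, G2=0 [stuck-at-0].
So Y = 0. (Without the fault it would be 1.)

0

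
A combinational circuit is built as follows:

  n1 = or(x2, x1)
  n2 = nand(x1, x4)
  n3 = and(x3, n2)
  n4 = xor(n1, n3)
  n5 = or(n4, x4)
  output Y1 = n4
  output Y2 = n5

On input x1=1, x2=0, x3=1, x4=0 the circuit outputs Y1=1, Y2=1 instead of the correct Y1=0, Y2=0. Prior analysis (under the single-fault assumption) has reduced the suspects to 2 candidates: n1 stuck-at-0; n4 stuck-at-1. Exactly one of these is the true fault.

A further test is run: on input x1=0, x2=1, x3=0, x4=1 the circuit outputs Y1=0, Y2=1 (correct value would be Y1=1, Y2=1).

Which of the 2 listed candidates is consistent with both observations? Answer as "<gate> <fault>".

Evaluate each candidate on input x1=0, x2=1, x3=0, x4=1:
  n1 stuck-at-0: n1=0 [stuck-at-0], n2=1, n3=0, n4=0, n5=1 → Y1=0, Y2=1 — matches
  n4 stuck-at-1: n1=1, n2=1, n3=0, n4=1 [stuck-at-1], n5=1 → Y1=1, Y2=1 — eliminated
Only n1 stuck-at-0 reproduces the observed Y1=0, Y2=1.

n1 stuck-at-0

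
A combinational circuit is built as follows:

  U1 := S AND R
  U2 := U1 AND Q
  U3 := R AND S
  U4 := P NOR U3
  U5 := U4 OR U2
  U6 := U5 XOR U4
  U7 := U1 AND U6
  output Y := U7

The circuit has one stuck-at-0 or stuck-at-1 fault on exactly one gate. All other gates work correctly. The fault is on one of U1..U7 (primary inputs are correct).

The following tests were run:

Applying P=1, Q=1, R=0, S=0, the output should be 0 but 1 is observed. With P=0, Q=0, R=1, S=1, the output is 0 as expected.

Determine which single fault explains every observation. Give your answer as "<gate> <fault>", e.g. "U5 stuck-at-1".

U1 stuck-at-1

Fault-free values for test 1 (P=1, Q=1, R=0, S=0): U1=0, U2=0, U3=0, U4=0, U5=0, U6=0, U7=0, giving Y=0. Observed 1.
Test 1: faults giving observed 1 are {U1 stuck-at-1, U7 stuck-at-1}.
Test 2 (P=0, Q=0, R=1, S=1): fault-free U1=1, U2=0, U3=1, U4=0, U5=0, U6=0, U7=0 → 0; observed 0. Eliminates U7 stuck-at-1.
Only U1 stuck-at-1 is consistent with every test.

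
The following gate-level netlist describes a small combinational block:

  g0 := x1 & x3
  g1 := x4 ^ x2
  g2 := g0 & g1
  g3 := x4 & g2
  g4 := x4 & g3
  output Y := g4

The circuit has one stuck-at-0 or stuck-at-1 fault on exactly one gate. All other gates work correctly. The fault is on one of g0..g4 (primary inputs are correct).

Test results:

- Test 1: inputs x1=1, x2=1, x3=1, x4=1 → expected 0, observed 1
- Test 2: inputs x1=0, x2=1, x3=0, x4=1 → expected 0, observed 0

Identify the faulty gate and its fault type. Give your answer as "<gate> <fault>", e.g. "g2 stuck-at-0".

Fault-free values for test 1 (x1=1, x2=1, x3=1, x4=1): g0=1, g1=0, g2=0, g3=0, g4=0, giving Y=0. Observed 1.
Test 1: faults giving observed 1 are {g1 stuck-at-1, g2 stuck-at-1, g3 stuck-at-1, g4 stuck-at-1}.
Test 2 (x1=0, x2=1, x3=0, x4=1): fault-free g0=0, g1=0, g2=0, g3=0, g4=0 → 0; observed 0. Eliminates g2 stuck-at-1, g3 stuck-at-1, g4 stuck-at-1.
Only g1 stuck-at-1 is consistent with every test.

g1 stuck-at-1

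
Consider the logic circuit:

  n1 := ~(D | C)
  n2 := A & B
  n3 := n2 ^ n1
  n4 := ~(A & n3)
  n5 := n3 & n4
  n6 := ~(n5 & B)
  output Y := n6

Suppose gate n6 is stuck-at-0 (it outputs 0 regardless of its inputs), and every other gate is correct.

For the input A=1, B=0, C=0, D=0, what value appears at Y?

0

Propagate with n6 forced: n1=1, n2=0, n3=1, n4=0, n5=0, n6=0 [stuck-at-0].
So Y = 0. (Without the fault it would be 1.)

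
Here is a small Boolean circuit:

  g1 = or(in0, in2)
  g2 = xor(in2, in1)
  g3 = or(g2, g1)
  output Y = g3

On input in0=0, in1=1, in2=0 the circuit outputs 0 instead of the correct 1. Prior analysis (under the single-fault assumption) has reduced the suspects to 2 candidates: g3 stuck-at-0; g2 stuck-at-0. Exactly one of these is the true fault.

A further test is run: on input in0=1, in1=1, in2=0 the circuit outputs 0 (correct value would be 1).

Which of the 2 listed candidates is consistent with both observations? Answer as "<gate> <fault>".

g3 stuck-at-0

Evaluate each candidate on input in0=1, in1=1, in2=0:
  g3 stuck-at-0: g1=1, g2=1, g3=0 [stuck-at-0] → 0 — matches
  g2 stuck-at-0: g1=1, g2=0 [stuck-at-0], g3=1 → 1 — eliminated
Only g3 stuck-at-0 reproduces the observed 0.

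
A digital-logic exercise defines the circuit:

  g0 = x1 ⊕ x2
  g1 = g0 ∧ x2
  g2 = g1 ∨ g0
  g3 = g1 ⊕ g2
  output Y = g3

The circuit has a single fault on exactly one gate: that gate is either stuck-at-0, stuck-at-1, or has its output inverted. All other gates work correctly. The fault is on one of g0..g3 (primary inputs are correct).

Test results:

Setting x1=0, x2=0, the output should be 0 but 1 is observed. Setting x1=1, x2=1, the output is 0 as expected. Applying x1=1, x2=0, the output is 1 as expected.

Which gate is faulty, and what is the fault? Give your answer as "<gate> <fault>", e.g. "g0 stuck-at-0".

g0 stuck-at-1

Fault-free values for test 1 (x1=0, x2=0): g0=0, g1=0, g2=0, g3=0, giving Y=0. Observed 1.
Test 1: faults giving observed 1 are {g0 stuck-at-1, g0 inverted output, g2 stuck-at-1, g2 inverted output, g3 stuck-at-1, g3 inverted output}.
Test 2 (x1=1, x2=1): fault-free g0=0, g1=0, g2=0, g3=0 → 0; observed 0. Eliminates g2 stuck-at-1, g2 inverted output, g3 stuck-at-1, g3 inverted output.
Test 3 (x1=1, x2=0): fault-free g0=1, g1=0, g2=1, g3=1 → 1; observed 1. Eliminates g0 inverted output.
Only g0 stuck-at-1 is consistent with every test.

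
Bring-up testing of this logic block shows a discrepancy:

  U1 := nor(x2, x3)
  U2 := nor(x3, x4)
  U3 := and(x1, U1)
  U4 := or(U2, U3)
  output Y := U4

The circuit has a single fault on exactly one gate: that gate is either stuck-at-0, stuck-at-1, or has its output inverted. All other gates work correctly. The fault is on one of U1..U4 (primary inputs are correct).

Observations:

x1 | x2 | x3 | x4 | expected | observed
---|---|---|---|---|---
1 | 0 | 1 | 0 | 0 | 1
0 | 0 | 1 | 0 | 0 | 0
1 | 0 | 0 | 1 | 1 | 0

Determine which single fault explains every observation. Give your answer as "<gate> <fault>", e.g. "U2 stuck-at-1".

U1 inverted output

Fault-free values for test 1 (x1=1, x2=0, x3=1, x4=0): U1=0, U2=0, U3=0, U4=0, giving Y=0. Observed 1.
Test 1: faults giving observed 1 are {U1 stuck-at-1, U1 inverted output, U2 stuck-at-1, U2 inverted output, U3 stuck-at-1, U3 inverted output, U4 stuck-at-1, U4 inverted output}.
Test 2 (x1=0, x2=0, x3=1, x4=0): fault-free U1=0, U2=0, U3=0, U4=0 → 0; observed 0. Eliminates U2 stuck-at-1, U2 inverted output, U3 stuck-at-1, U3 inverted output, U4 stuck-at-1, U4 inverted output.
Test 3 (x1=1, x2=0, x3=0, x4=1): fault-free U1=1, U2=0, U3=1, U4=1 → 1; observed 0. Eliminates U1 stuck-at-1.
Only U1 inverted output is consistent with every test.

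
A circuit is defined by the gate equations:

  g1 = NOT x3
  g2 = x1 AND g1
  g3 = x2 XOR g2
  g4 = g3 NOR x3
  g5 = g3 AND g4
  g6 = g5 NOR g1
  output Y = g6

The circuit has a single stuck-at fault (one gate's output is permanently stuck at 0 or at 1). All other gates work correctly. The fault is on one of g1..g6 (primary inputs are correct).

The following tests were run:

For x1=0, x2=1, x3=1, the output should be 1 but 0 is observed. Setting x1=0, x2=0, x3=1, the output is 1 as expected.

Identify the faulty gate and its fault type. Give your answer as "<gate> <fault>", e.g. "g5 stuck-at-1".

Fault-free values for test 1 (x1=0, x2=1, x3=1): g1=0, g2=0, g3=1, g4=0, g5=0, g6=1, giving Y=1. Observed 0.
Test 1: faults giving observed 0 are {g1 stuck-at-1, g4 stuck-at-1, g5 stuck-at-1, g6 stuck-at-0}.
Test 2 (x1=0, x2=0, x3=1): fault-free g1=0, g2=0, g3=0, g4=0, g5=0, g6=1 → 1; observed 1. Eliminates g1 stuck-at-1, g5 stuck-at-1, g6 stuck-at-0.
Only g4 stuck-at-1 is consistent with every test.

g4 stuck-at-1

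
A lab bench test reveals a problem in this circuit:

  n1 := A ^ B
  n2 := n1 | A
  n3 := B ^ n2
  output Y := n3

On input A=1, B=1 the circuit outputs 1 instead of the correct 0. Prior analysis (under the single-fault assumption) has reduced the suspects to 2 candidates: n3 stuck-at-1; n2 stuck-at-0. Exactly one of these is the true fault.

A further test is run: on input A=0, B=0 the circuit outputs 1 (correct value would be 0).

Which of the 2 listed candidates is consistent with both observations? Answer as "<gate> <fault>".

n3 stuck-at-1

Evaluate each candidate on input A=0, B=0:
  n3 stuck-at-1: n1=0, n2=0, n3=1 [stuck-at-1] → 1 — matches
  n2 stuck-at-0: n1=0, n2=0 [stuck-at-0], n3=0 → 0 — eliminated
Only n3 stuck-at-1 reproduces the observed 1.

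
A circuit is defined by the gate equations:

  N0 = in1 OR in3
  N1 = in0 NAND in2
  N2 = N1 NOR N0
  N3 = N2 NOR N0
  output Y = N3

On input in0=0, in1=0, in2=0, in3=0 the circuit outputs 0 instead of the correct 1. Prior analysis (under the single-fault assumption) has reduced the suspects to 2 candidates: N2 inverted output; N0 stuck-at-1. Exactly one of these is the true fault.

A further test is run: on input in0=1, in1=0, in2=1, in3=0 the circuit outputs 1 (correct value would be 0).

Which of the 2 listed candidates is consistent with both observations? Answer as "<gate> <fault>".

N2 inverted output

Evaluate each candidate on input in0=1, in1=0, in2=1, in3=0:
  N2 inverted output: N0=0, N1=0, N2=0 [inverted output], N3=1 → 1 — matches
  N0 stuck-at-1: N0=1 [stuck-at-1], N1=0, N2=0, N3=0 → 0 — eliminated
Only N2 inverted output reproduces the observed 1.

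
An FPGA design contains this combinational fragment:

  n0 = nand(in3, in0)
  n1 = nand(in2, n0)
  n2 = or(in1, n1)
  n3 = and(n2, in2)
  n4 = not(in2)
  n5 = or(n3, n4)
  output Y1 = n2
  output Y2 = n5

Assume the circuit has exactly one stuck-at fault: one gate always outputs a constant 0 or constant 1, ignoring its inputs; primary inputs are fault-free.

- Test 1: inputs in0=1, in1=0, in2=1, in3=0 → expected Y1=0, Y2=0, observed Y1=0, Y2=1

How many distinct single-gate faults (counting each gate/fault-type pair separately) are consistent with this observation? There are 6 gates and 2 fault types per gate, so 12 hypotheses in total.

Fault-free: n0=1, n1=0, n2=0, n3=0, n4=0, n5=0 → Y1=0, Y2=0. Observed Y1=0, Y2=1.
  n0 stuck-at-0: output Y1=1, Y2=1 ✗
  n0 stuck-at-1: output Y1=0, Y2=0 ✗
  n1 stuck-at-0: output Y1=0, Y2=0 ✗
  n1 stuck-at-1: output Y1=1, Y2=1 ✗
  n2 stuck-at-0: output Y1=0, Y2=0 ✗
  n2 stuck-at-1: output Y1=1, Y2=1 ✗
  n3 stuck-at-0: output Y1=0, Y2=0 ✗
  n3 stuck-at-1: output Y1=0, Y2=1 ✓
  n4 stuck-at-0: output Y1=0, Y2=0 ✗
  n4 stuck-at-1: output Y1=0, Y2=1 ✓
  n5 stuck-at-0: output Y1=0, Y2=0 ✗
  n5 stuck-at-1: output Y1=0, Y2=1 ✓
Consistent faults: {n3 stuck-at-1, n4 stuck-at-1, n5 stuck-at-1} — 3 in all.

3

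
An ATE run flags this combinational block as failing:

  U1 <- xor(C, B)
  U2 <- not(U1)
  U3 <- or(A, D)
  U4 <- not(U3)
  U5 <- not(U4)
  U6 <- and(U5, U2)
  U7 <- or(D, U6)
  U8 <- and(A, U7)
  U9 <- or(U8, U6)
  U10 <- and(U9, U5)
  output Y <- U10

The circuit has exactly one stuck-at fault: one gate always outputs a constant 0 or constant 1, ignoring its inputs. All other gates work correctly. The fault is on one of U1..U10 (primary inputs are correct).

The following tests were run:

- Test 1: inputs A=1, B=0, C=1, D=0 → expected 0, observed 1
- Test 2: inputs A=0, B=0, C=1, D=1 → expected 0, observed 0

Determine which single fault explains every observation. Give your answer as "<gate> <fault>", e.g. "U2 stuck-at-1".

Fault-free values for test 1 (A=1, B=0, C=1, D=0): U1=1, U2=0, U3=1, U4=0, U5=1, U6=0, U7=0, U8=0, U9=0, U10=0, giving Y=0. Observed 1.
Test 1: faults giving observed 1 are {U1 stuck-at-0, U2 stuck-at-1, U6 stuck-at-1, U7 stuck-at-1, U8 stuck-at-1, U9 stuck-at-1, U10 stuck-at-1}.
Test 2 (A=0, B=0, C=1, D=1): fault-free U1=1, U2=0, U3=1, U4=0, U5=1, U6=0, U7=1, U8=0, U9=0, U10=0 → 0; observed 0. Eliminates U1 stuck-at-0, U2 stuck-at-1, U6 stuck-at-1, U8 stuck-at-1, U9 stuck-at-1, U10 stuck-at-1.
Only U7 stuck-at-1 is consistent with every test.

U7 stuck-at-1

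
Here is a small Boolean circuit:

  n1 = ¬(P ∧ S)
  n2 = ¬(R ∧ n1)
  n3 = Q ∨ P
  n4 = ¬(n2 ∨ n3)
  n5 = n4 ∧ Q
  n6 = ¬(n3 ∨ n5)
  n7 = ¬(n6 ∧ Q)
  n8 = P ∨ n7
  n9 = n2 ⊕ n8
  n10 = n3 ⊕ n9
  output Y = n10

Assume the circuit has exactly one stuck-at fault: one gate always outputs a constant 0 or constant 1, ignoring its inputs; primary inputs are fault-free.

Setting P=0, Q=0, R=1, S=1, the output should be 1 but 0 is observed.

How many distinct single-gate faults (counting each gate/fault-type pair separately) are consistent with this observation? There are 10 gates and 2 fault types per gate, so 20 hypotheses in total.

Fault-free: n1=1, n2=0, n3=0, n4=1, n5=0, n6=1, n7=1, n8=1, n9=1, n10=1 → 1. Observed 0.
  n1: stuck-at-0 ✓; others ✗
  n2: stuck-at-1 ✓; others ✗
  n3: stuck-at-1 ✓; others ✗
  n4: none of the 2 fault types match ✗
  n5: none of the 2 fault types match ✗
  n6: none of the 2 fault types match ✗
  n7: stuck-at-0 ✓; others ✗
  n8: stuck-at-0 ✓; others ✗
  n9: stuck-at-0 ✓; others ✗
  n10: stuck-at-0 ✓; others ✗
Consistent faults: {n1 stuck-at-0, n2 stuck-at-1, n3 stuck-at-1, n7 stuck-at-0, n8 stuck-at-0, n9 stuck-at-0, n10 stuck-at-0} — 7 in all.

7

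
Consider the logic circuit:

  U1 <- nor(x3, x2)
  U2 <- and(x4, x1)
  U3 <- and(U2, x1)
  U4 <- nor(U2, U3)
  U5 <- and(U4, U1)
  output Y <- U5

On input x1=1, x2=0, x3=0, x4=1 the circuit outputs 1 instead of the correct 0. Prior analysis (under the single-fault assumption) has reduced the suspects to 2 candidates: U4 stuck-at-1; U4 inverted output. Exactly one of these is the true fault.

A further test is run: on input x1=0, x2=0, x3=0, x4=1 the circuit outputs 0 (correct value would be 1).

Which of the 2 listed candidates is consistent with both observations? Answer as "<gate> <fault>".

U4 inverted output

Evaluate each candidate on input x1=0, x2=0, x3=0, x4=1:
  U4 stuck-at-1: U1=1, U2=0, U3=0, U4=1 [stuck-at-1], U5=1 → 1 — eliminated
  U4 inverted output: U1=1, U2=0, U3=0, U4=0 [inverted output], U5=0 → 0 — matches
Only U4 inverted output reproduces the observed 0.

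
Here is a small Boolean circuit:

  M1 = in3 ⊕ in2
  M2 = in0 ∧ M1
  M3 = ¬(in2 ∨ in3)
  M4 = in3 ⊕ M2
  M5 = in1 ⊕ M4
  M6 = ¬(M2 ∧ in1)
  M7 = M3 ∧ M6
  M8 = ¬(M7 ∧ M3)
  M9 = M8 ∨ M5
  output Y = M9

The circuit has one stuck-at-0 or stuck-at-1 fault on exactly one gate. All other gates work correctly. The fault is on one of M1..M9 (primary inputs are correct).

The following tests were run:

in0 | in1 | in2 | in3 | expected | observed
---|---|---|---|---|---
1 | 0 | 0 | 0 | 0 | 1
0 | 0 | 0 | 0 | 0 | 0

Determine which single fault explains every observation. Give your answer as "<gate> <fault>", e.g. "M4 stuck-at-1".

Fault-free values for test 1 (in0=1, in1=0, in2=0, in3=0): M1=0, M2=0, M3=1, M4=0, M5=0, M6=1, M7=1, M8=0, M9=0, giving Y=0. Observed 1.
Test 1: faults giving observed 1 are {M1 stuck-at-1, M2 stuck-at-1, M3 stuck-at-0, M4 stuck-at-1, M5 stuck-at-1, M6 stuck-at-0, M7 stuck-at-0, M8 stuck-at-1, M9 stuck-at-1}.
Test 2 (in0=0, in1=0, in2=0, in3=0): fault-free M1=0, M2=0, M3=1, M4=0, M5=0, M6=1, M7=1, M8=0, M9=0 → 0; observed 0. Eliminates M2 stuck-at-1, M3 stuck-at-0, M4 stuck-at-1, M5 stuck-at-1, M6 stuck-at-0, M7 stuck-at-0, M8 stuck-at-1, M9 stuck-at-1.
Only M1 stuck-at-1 is consistent with every test.

M1 stuck-at-1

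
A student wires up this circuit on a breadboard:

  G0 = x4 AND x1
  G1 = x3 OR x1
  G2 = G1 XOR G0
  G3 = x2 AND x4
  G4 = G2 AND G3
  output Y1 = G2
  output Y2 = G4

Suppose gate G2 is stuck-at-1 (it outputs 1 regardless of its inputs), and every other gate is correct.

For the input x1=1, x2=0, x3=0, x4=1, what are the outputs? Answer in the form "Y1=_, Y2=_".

Y1=1, Y2=0

Propagate with G2 forced: G0=1, G1=1, G2=1 [stuck-at-1], G3=0, G4=0.
So the outputs are Y1=1, Y2=0. (Without the fault they would be Y1=0, Y2=0.)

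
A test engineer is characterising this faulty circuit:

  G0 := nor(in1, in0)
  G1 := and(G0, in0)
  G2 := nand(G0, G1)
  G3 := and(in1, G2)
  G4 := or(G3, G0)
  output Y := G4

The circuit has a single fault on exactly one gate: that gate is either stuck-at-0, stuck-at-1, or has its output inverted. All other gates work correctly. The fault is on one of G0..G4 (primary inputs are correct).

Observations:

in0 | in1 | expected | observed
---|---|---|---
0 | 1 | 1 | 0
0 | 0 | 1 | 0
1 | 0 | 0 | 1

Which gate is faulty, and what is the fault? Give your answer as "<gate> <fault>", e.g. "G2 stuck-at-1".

G4 inverted output

Fault-free values for test 1 (in0=0, in1=1): G0=0, G1=0, G2=1, G3=1, G4=1, giving Y=1. Observed 0.
Test 1: faults giving observed 0 are {G2 stuck-at-0, G2 inverted output, G3 stuck-at-0, G3 inverted output, G4 stuck-at-0, G4 inverted output}.
Test 2 (in0=0, in1=0): fault-free G0=1, G1=0, G2=1, G3=0, G4=1 → 1; observed 0. Eliminates G2 stuck-at-0, G2 inverted output, G3 stuck-at-0, G3 inverted output.
Test 3 (in0=1, in1=0): fault-free G0=0, G1=0, G2=1, G3=0, G4=0 → 0; observed 1. Eliminates G4 stuck-at-0.
Only G4 inverted output is consistent with every test.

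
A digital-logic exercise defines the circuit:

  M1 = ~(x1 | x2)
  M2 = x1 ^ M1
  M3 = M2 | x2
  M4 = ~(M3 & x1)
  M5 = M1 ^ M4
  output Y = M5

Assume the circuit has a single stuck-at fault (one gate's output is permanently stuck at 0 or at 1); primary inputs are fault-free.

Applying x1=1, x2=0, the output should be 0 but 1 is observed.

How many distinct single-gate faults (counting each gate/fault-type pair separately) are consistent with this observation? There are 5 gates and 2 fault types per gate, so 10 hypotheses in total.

Fault-free: M1=0, M2=1, M3=1, M4=0, M5=0 → 0. Observed 1.
  M1 stuck-at-0: output 0 ✗
  M1 stuck-at-1: output 0 ✗
  M2 stuck-at-0: output 1 ✓
  M2 stuck-at-1: output 0 ✗
  M3 stuck-at-0: output 1 ✓
  M3 stuck-at-1: output 0 ✗
  M4 stuck-at-0: output 0 ✗
  M4 stuck-at-1: output 1 ✓
  M5 stuck-at-0: output 0 ✗
  M5 stuck-at-1: output 1 ✓
Consistent faults: {M2 stuck-at-0, M3 stuck-at-0, M4 stuck-at-1, M5 stuck-at-1} — 4 in all.

4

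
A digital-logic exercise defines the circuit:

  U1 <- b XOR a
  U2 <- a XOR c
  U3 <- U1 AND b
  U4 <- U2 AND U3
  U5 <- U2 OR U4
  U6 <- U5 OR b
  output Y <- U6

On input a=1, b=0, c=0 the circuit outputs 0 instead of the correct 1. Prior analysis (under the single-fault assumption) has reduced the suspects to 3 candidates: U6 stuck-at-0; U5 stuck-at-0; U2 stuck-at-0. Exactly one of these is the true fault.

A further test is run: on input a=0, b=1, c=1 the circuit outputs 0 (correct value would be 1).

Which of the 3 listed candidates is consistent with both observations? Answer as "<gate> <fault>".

U6 stuck-at-0

Evaluate each candidate on input a=0, b=1, c=1:
  U6 stuck-at-0: U1=1, U2=1, U3=1, U4=1, U5=1, U6=0 [stuck-at-0] → 0 — matches
  U5 stuck-at-0: U1=1, U2=1, U3=1, U4=1, U5=0 [stuck-at-0], U6=1 → 1 — eliminated
  U2 stuck-at-0: U1=1, U2=0 [stuck-at-0], U3=1, U4=0, U5=0, U6=1 → 1 — eliminated
Only U6 stuck-at-0 reproduces the observed 0.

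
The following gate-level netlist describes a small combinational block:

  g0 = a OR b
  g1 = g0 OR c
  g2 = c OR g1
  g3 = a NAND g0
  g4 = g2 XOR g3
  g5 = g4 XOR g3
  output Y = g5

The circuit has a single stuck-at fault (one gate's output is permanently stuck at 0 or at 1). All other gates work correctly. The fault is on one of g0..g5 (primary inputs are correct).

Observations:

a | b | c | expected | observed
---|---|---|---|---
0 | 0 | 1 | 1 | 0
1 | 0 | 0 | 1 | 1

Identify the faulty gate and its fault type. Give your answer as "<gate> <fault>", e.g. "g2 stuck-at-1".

Fault-free values for test 1 (a=0, b=0, c=1): g0=0, g1=1, g2=1, g3=1, g4=0, g5=1, giving Y=1. Observed 0.
Test 1: faults giving observed 0 are {g2 stuck-at-0, g4 stuck-at-1, g5 stuck-at-0}.
Test 2 (a=1, b=0, c=0): fault-free g0=1, g1=1, g2=1, g3=0, g4=1, g5=1 → 1; observed 1. Eliminates g2 stuck-at-0, g5 stuck-at-0.
Only g4 stuck-at-1 is consistent with every test.

g4 stuck-at-1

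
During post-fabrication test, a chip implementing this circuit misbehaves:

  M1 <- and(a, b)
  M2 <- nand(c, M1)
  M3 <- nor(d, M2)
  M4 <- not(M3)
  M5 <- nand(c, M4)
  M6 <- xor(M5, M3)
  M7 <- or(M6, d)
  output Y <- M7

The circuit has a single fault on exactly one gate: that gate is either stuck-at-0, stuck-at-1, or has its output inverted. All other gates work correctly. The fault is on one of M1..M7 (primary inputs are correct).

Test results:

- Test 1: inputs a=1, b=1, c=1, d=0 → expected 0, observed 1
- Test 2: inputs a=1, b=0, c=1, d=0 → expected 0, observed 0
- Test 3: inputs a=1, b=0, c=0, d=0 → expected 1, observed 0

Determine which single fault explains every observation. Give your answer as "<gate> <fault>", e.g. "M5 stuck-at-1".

Fault-free values for test 1 (a=1, b=1, c=1, d=0): M1=1, M2=0, M3=1, M4=0, M5=1, M6=0, M7=0, giving Y=0. Observed 1.
Test 1: faults giving observed 1 are {M4 stuck-at-1, M4 inverted output, M5 stuck-at-0, M5 inverted output, M6 stuck-at-1, M6 inverted output, M7 stuck-at-1, M7 inverted output}.
Test 2 (a=1, b=0, c=1, d=0): fault-free M1=0, M2=1, M3=0, M4=1, M5=0, M6=0, M7=0 → 0; observed 0. Eliminates M4 inverted output, M5 inverted output, M6 stuck-at-1, M6 inverted output, M7 stuck-at-1, M7 inverted output.
Test 3 (a=1, b=0, c=0, d=0): fault-free M1=0, M2=1, M3=0, M4=1, M5=1, M6=1, M7=1 → 1; observed 0. Eliminates M4 stuck-at-1.
Only M5 stuck-at-0 is consistent with every test.

M5 stuck-at-0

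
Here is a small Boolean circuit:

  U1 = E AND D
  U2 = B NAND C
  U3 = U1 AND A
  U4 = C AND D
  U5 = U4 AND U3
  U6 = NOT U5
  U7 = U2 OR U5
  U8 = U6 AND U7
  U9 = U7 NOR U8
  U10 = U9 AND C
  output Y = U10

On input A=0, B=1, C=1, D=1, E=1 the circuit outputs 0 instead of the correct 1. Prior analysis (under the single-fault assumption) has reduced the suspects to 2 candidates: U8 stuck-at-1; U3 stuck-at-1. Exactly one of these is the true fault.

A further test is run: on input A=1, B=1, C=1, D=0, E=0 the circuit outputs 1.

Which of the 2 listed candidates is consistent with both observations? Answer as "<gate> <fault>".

U3 stuck-at-1

Evaluate each candidate on input A=1, B=1, C=1, D=0, E=0:
  U8 stuck-at-1: U1=0, U2=0, U3=0, U4=0, U5=0, U6=1, U7=0, U8=1 [stuck-at-1], U9=0, U10=0 → 0 — eliminated
  U3 stuck-at-1: U1=0, U2=0, U3=1 [stuck-at-1], U4=0, U5=0, U6=1, U7=0, U8=0, U9=1, U10=1 → 1 — matches
Only U3 stuck-at-1 reproduces the observed 1.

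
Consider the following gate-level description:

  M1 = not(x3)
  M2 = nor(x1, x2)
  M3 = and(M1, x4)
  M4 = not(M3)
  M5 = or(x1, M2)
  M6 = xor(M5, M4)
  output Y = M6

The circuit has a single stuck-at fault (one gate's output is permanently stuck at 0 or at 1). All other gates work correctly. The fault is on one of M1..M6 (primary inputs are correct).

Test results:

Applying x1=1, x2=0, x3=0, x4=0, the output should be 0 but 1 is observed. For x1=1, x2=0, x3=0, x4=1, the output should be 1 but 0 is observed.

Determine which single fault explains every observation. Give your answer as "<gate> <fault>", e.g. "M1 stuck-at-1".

Fault-free values for test 1 (x1=1, x2=0, x3=0, x4=0): M1=1, M2=0, M3=0, M4=1, M5=1, M6=0, giving Y=0. Observed 1.
Test 1: faults giving observed 1 are {M3 stuck-at-1, M4 stuck-at-0, M5 stuck-at-0, M6 stuck-at-1}.
Test 2 (x1=1, x2=0, x3=0, x4=1): fault-free M1=1, M2=0, M3=1, M4=0, M5=1, M6=1 → 1; observed 0. Eliminates M3 stuck-at-1, M4 stuck-at-0, M6 stuck-at-1.
Only M5 stuck-at-0 is consistent with every test.

M5 stuck-at-0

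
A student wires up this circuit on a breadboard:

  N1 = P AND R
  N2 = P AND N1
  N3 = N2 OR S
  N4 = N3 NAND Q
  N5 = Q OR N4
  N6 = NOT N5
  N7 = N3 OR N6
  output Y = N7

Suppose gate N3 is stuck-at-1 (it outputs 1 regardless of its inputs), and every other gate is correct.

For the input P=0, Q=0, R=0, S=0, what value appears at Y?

1

Propagate with N3 forced: N1=0, N2=0, N3=1 [stuck-at-1], N4=1, N5=1, N6=0, N7=1.
So Y = 1. (Without the fault it would be 0.)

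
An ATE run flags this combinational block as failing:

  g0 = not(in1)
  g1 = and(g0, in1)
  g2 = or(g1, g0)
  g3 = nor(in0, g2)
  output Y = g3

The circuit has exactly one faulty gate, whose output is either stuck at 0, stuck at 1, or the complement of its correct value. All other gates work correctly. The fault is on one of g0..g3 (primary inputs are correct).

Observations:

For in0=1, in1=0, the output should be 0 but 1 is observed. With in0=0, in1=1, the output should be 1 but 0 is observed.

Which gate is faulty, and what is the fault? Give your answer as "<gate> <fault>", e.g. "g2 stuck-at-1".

g3 inverted output

Fault-free values for test 1 (in0=1, in1=0): g0=1, g1=0, g2=1, g3=0, giving Y=0. Observed 1.
Test 1: faults giving observed 1 are {g3 stuck-at-1, g3 inverted output}.
Test 2 (in0=0, in1=1): fault-free g0=0, g1=0, g2=0, g3=1 → 1; observed 0. Eliminates g3 stuck-at-1.
Only g3 inverted output is consistent with every test.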